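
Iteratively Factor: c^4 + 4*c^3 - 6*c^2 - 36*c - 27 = (c + 3)*(c^3 + c^2 - 9*c - 9) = (c - 3)*(c + 3)*(c^2 + 4*c + 3) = (c - 3)*(c + 1)*(c + 3)*(c + 3)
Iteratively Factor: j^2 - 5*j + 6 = (j - 2)*(j - 3)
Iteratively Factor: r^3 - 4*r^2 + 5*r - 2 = (r - 2)*(r^2 - 2*r + 1) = (r - 2)*(r - 1)*(r - 1)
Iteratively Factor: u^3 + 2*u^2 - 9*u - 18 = (u - 3)*(u^2 + 5*u + 6) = (u - 3)*(u + 2)*(u + 3)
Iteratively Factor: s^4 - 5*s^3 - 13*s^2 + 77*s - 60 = (s - 5)*(s^3 - 13*s + 12) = (s - 5)*(s - 1)*(s^2 + s - 12) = (s - 5)*(s - 3)*(s - 1)*(s + 4)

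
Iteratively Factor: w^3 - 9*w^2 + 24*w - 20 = (w - 5)*(w^2 - 4*w + 4) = (w - 5)*(w - 2)*(w - 2)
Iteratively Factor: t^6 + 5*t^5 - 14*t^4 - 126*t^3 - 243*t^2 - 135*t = (t + 1)*(t^5 + 4*t^4 - 18*t^3 - 108*t^2 - 135*t) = (t + 1)*(t + 3)*(t^4 + t^3 - 21*t^2 - 45*t) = (t - 5)*(t + 1)*(t + 3)*(t^3 + 6*t^2 + 9*t) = (t - 5)*(t + 1)*(t + 3)^2*(t^2 + 3*t) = (t - 5)*(t + 1)*(t + 3)^3*(t)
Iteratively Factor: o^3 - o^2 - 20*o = (o + 4)*(o^2 - 5*o) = (o - 5)*(o + 4)*(o)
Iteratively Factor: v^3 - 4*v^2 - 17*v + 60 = (v - 5)*(v^2 + v - 12) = (v - 5)*(v - 3)*(v + 4)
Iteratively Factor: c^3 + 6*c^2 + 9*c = (c + 3)*(c^2 + 3*c) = (c + 3)^2*(c)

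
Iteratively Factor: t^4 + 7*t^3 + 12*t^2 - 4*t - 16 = (t + 2)*(t^3 + 5*t^2 + 2*t - 8) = (t + 2)*(t + 4)*(t^2 + t - 2) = (t + 2)^2*(t + 4)*(t - 1)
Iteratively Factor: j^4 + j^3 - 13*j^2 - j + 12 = (j + 1)*(j^3 - 13*j + 12) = (j + 1)*(j + 4)*(j^2 - 4*j + 3) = (j - 3)*(j + 1)*(j + 4)*(j - 1)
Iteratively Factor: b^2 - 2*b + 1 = (b - 1)*(b - 1)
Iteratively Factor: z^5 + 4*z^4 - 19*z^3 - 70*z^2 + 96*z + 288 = (z - 3)*(z^4 + 7*z^3 + 2*z^2 - 64*z - 96) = (z - 3)*(z + 4)*(z^3 + 3*z^2 - 10*z - 24) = (z - 3)^2*(z + 4)*(z^2 + 6*z + 8) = (z - 3)^2*(z + 2)*(z + 4)*(z + 4)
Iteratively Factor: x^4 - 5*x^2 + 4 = (x - 1)*(x^3 + x^2 - 4*x - 4) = (x - 2)*(x - 1)*(x^2 + 3*x + 2) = (x - 2)*(x - 1)*(x + 1)*(x + 2)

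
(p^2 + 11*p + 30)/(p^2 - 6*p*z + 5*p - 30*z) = (-p - 6)/(-p + 6*z)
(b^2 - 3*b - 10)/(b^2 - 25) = (b + 2)/(b + 5)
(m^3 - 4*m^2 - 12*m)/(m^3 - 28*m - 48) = m/(m + 4)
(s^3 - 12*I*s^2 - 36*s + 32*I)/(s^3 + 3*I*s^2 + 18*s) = (s^3 - 12*I*s^2 - 36*s + 32*I)/(s*(s^2 + 3*I*s + 18))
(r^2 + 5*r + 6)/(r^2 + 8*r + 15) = (r + 2)/(r + 5)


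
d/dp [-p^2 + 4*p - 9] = 4 - 2*p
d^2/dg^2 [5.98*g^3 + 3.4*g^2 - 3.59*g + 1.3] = 35.88*g + 6.8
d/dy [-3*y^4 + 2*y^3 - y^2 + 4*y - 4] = -12*y^3 + 6*y^2 - 2*y + 4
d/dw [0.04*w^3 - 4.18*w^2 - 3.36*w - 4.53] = 0.12*w^2 - 8.36*w - 3.36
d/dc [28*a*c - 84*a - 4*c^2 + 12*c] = 28*a - 8*c + 12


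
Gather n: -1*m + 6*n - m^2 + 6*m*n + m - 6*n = -m^2 + 6*m*n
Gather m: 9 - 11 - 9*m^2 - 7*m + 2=-9*m^2 - 7*m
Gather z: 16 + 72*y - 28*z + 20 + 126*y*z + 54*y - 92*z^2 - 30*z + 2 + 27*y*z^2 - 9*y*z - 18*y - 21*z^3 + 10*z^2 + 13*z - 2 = 108*y - 21*z^3 + z^2*(27*y - 82) + z*(117*y - 45) + 36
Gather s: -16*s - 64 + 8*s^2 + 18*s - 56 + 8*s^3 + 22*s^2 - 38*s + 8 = 8*s^3 + 30*s^2 - 36*s - 112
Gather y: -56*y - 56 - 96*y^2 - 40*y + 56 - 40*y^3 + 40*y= -40*y^3 - 96*y^2 - 56*y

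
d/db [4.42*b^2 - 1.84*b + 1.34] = 8.84*b - 1.84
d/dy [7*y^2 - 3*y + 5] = 14*y - 3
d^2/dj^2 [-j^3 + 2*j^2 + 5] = 4 - 6*j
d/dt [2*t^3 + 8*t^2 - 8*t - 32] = 6*t^2 + 16*t - 8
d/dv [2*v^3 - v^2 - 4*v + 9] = 6*v^2 - 2*v - 4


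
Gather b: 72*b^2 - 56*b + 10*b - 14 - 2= 72*b^2 - 46*b - 16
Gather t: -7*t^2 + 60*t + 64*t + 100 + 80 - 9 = -7*t^2 + 124*t + 171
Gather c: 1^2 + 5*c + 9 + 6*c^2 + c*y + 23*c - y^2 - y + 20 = 6*c^2 + c*(y + 28) - y^2 - y + 30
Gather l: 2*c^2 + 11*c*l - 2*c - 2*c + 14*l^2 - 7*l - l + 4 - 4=2*c^2 - 4*c + 14*l^2 + l*(11*c - 8)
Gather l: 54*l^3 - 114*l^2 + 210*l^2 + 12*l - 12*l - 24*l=54*l^3 + 96*l^2 - 24*l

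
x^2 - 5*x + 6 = (x - 3)*(x - 2)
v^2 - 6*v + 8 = (v - 4)*(v - 2)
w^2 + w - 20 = (w - 4)*(w + 5)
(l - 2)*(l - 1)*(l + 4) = l^3 + l^2 - 10*l + 8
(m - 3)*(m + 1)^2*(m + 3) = m^4 + 2*m^3 - 8*m^2 - 18*m - 9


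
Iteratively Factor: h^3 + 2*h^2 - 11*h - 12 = (h - 3)*(h^2 + 5*h + 4) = (h - 3)*(h + 4)*(h + 1)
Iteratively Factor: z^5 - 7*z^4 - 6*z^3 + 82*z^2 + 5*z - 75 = (z + 1)*(z^4 - 8*z^3 + 2*z^2 + 80*z - 75) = (z - 5)*(z + 1)*(z^3 - 3*z^2 - 13*z + 15) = (z - 5)^2*(z + 1)*(z^2 + 2*z - 3) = (z - 5)^2*(z + 1)*(z + 3)*(z - 1)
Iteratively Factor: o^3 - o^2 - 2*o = (o)*(o^2 - o - 2) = o*(o - 2)*(o + 1)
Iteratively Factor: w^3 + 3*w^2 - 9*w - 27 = (w + 3)*(w^2 - 9) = (w - 3)*(w + 3)*(w + 3)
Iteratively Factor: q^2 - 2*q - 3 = (q + 1)*(q - 3)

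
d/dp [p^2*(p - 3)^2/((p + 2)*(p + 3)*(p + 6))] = p*(p^5 + 22*p^4 + 33*p^3 - 288*p^2 - 324*p + 648)/(p^6 + 22*p^5 + 193*p^4 + 864*p^3 + 2088*p^2 + 2592*p + 1296)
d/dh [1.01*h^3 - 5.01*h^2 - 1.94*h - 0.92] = 3.03*h^2 - 10.02*h - 1.94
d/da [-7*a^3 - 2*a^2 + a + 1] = -21*a^2 - 4*a + 1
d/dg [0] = 0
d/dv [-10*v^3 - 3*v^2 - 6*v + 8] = -30*v^2 - 6*v - 6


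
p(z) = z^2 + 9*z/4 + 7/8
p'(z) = 2*z + 9/4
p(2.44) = 12.32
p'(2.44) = 7.13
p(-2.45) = 1.36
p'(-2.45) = -2.65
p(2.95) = 16.22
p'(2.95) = 8.15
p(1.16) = 4.83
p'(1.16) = 4.57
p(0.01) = 0.90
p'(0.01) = 2.27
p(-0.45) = 0.07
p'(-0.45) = 1.35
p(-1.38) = -0.33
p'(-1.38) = -0.51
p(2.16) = 10.40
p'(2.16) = 6.57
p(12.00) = 171.88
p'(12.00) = 26.25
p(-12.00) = 117.88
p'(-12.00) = -21.75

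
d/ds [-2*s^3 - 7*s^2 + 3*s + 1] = -6*s^2 - 14*s + 3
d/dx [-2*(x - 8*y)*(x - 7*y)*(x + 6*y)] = -6*x^2 + 36*x*y + 68*y^2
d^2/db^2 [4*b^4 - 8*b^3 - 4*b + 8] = 48*b*(b - 1)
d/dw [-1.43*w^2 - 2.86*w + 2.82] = -2.86*w - 2.86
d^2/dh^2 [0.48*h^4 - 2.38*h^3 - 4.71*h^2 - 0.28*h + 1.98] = 5.76*h^2 - 14.28*h - 9.42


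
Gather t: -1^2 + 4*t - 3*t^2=-3*t^2 + 4*t - 1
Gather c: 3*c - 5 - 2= 3*c - 7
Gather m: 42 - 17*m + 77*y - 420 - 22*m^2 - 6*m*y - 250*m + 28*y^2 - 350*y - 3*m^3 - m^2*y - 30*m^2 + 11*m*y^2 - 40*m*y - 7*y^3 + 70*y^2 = -3*m^3 + m^2*(-y - 52) + m*(11*y^2 - 46*y - 267) - 7*y^3 + 98*y^2 - 273*y - 378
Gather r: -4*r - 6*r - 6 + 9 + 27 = 30 - 10*r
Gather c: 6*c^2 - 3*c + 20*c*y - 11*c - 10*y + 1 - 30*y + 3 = 6*c^2 + c*(20*y - 14) - 40*y + 4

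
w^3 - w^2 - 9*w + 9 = (w - 3)*(w - 1)*(w + 3)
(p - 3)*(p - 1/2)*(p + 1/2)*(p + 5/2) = p^4 - p^3/2 - 31*p^2/4 + p/8 + 15/8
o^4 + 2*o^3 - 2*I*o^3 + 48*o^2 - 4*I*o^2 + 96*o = o*(o + 2)*(o - 8*I)*(o + 6*I)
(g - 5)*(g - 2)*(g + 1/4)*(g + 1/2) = g^4 - 25*g^3/4 + 39*g^2/8 + 53*g/8 + 5/4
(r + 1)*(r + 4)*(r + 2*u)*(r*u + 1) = r^4*u + 2*r^3*u^2 + 5*r^3*u + r^3 + 10*r^2*u^2 + 6*r^2*u + 5*r^2 + 8*r*u^2 + 10*r*u + 4*r + 8*u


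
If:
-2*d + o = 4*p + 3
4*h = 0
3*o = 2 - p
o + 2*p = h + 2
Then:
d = -29/10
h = 0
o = 2/5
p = 4/5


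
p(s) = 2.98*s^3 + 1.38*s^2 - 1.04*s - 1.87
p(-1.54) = -7.88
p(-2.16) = -23.22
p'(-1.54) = 15.91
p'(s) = 8.94*s^2 + 2.76*s - 1.04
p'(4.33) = 178.53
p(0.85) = 0.07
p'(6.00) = 337.36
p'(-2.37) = 42.63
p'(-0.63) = 0.77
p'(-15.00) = 1969.06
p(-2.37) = -31.32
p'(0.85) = 7.77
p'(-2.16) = 34.71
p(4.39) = 272.28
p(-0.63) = -1.41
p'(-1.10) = 6.74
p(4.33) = 261.42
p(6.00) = 685.25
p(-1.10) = -3.02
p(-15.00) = -9733.27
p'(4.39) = 183.37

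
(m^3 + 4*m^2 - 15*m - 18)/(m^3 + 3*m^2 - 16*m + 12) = (m^2 - 2*m - 3)/(m^2 - 3*m + 2)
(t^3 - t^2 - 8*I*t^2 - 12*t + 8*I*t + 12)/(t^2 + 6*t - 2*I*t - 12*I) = (t^2 - t*(1 + 6*I) + 6*I)/(t + 6)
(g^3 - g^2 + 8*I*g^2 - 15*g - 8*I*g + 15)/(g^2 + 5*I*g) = g - 1 + 3*I - 3*I/g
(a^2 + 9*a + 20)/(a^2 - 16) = (a + 5)/(a - 4)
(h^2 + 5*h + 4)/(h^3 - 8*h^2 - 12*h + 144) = (h + 1)/(h^2 - 12*h + 36)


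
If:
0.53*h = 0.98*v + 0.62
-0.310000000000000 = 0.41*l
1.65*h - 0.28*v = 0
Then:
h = -0.12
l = -0.76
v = -0.70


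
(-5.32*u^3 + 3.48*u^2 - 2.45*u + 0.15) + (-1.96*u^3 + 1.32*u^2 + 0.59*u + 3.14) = -7.28*u^3 + 4.8*u^2 - 1.86*u + 3.29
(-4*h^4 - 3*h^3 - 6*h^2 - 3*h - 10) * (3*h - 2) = -12*h^5 - h^4 - 12*h^3 + 3*h^2 - 24*h + 20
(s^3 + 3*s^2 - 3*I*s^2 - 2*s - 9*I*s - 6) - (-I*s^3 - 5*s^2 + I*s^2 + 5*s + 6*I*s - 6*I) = s^3 + I*s^3 + 8*s^2 - 4*I*s^2 - 7*s - 15*I*s - 6 + 6*I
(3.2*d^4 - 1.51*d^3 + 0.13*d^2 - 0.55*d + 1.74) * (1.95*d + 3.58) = 6.24*d^5 + 8.5115*d^4 - 5.1523*d^3 - 0.6071*d^2 + 1.424*d + 6.2292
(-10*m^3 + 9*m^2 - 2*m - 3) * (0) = 0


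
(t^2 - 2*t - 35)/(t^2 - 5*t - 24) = (-t^2 + 2*t + 35)/(-t^2 + 5*t + 24)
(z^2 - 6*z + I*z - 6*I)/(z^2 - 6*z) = (z + I)/z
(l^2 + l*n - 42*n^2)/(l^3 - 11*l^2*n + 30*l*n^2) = (l + 7*n)/(l*(l - 5*n))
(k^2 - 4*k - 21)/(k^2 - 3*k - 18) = (k - 7)/(k - 6)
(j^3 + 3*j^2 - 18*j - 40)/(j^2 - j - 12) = (j^2 + 7*j + 10)/(j + 3)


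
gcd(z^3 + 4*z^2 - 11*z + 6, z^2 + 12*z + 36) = z + 6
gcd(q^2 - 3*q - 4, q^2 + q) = q + 1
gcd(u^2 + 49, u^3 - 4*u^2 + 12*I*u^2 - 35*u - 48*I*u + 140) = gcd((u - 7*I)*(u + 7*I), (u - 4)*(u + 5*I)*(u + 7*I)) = u + 7*I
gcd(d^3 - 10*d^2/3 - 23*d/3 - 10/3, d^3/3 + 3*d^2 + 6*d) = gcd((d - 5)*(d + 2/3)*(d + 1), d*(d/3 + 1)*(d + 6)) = 1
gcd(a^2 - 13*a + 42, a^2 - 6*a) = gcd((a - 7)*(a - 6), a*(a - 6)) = a - 6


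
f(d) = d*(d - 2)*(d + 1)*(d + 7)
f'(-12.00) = -4118.00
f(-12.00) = 9240.00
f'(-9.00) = -1310.00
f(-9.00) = 1584.00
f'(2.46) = 110.20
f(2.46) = 37.04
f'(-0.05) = -13.06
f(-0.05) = 0.68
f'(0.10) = -15.62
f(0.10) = -1.48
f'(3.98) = 451.67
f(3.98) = 430.90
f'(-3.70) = 96.41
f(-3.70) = -187.91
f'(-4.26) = 80.10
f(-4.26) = -238.21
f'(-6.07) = -136.13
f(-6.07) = -230.97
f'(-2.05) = 64.08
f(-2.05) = -43.15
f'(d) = d*(d - 2)*(d + 1) + d*(d - 2)*(d + 7) + d*(d + 1)*(d + 7) + (d - 2)*(d + 1)*(d + 7)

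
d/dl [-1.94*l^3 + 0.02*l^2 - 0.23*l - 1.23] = -5.82*l^2 + 0.04*l - 0.23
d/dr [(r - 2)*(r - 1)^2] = (r - 1)*(3*r - 5)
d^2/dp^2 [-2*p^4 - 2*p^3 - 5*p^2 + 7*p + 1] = -24*p^2 - 12*p - 10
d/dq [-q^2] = -2*q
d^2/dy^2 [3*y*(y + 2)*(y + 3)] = 18*y + 30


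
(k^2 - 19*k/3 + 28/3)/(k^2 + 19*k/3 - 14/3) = (3*k^2 - 19*k + 28)/(3*k^2 + 19*k - 14)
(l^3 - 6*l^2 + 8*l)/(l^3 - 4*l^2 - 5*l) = (-l^2 + 6*l - 8)/(-l^2 + 4*l + 5)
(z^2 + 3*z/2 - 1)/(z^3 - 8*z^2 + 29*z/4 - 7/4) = 2*(z + 2)/(2*z^2 - 15*z + 7)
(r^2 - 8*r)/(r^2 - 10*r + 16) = r/(r - 2)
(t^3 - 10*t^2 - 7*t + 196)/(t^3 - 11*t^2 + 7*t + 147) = (t + 4)/(t + 3)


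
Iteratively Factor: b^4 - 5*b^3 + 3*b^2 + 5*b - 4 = (b - 4)*(b^3 - b^2 - b + 1) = (b - 4)*(b - 1)*(b^2 - 1) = (b - 4)*(b - 1)*(b + 1)*(b - 1)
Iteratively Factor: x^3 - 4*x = (x + 2)*(x^2 - 2*x) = x*(x + 2)*(x - 2)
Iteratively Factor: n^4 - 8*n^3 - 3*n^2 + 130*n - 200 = (n - 2)*(n^3 - 6*n^2 - 15*n + 100) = (n - 5)*(n - 2)*(n^2 - n - 20) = (n - 5)^2*(n - 2)*(n + 4)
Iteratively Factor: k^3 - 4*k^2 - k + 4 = (k - 1)*(k^2 - 3*k - 4) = (k - 1)*(k + 1)*(k - 4)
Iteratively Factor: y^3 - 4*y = (y - 2)*(y^2 + 2*y) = (y - 2)*(y + 2)*(y)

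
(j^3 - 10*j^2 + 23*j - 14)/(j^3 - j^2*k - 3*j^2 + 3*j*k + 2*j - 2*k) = (j - 7)/(j - k)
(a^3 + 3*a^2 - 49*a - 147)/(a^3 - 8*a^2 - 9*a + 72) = (a^2 - 49)/(a^2 - 11*a + 24)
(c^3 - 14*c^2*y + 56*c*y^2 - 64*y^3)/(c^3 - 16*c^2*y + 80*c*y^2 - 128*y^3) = (-c + 2*y)/(-c + 4*y)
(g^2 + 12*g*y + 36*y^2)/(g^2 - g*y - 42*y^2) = (-g - 6*y)/(-g + 7*y)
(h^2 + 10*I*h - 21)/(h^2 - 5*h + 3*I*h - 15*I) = (h + 7*I)/(h - 5)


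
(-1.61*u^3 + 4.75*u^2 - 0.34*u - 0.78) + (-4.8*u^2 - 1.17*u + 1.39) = -1.61*u^3 - 0.0499999999999998*u^2 - 1.51*u + 0.61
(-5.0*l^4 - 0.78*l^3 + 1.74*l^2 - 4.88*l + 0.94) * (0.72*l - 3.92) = -3.6*l^5 + 19.0384*l^4 + 4.3104*l^3 - 10.3344*l^2 + 19.8064*l - 3.6848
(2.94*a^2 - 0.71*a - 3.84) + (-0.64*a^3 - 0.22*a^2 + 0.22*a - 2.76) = -0.64*a^3 + 2.72*a^2 - 0.49*a - 6.6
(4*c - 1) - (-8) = 4*c + 7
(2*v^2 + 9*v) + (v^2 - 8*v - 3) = 3*v^2 + v - 3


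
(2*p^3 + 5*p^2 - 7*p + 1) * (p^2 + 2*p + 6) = 2*p^5 + 9*p^4 + 15*p^3 + 17*p^2 - 40*p + 6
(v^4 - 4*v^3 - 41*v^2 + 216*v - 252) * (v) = v^5 - 4*v^4 - 41*v^3 + 216*v^2 - 252*v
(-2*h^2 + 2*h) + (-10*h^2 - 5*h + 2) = -12*h^2 - 3*h + 2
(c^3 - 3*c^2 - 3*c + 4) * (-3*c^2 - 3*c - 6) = -3*c^5 + 6*c^4 + 12*c^3 + 15*c^2 + 6*c - 24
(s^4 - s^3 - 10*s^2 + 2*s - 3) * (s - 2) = s^5 - 3*s^4 - 8*s^3 + 22*s^2 - 7*s + 6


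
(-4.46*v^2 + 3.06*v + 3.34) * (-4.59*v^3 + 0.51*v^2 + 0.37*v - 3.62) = 20.4714*v^5 - 16.32*v^4 - 15.4202*v^3 + 18.9808*v^2 - 9.8414*v - 12.0908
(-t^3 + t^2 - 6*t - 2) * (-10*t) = 10*t^4 - 10*t^3 + 60*t^2 + 20*t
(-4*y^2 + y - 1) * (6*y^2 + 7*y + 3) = -24*y^4 - 22*y^3 - 11*y^2 - 4*y - 3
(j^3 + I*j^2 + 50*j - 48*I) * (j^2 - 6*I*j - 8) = j^5 - 5*I*j^4 + 48*j^3 - 356*I*j^2 - 688*j + 384*I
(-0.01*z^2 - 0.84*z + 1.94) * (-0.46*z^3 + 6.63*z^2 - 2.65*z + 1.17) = 0.0046*z^5 + 0.3201*z^4 - 6.4351*z^3 + 15.0765*z^2 - 6.1238*z + 2.2698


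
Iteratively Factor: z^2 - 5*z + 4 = (z - 4)*(z - 1)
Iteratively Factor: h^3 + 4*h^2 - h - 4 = (h + 1)*(h^2 + 3*h - 4) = (h - 1)*(h + 1)*(h + 4)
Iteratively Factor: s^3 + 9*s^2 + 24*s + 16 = (s + 4)*(s^2 + 5*s + 4) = (s + 4)^2*(s + 1)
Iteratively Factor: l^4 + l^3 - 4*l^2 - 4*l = (l + 2)*(l^3 - l^2 - 2*l) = (l - 2)*(l + 2)*(l^2 + l) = (l - 2)*(l + 1)*(l + 2)*(l)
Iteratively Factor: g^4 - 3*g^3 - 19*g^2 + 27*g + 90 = (g + 3)*(g^3 - 6*g^2 - g + 30) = (g - 3)*(g + 3)*(g^2 - 3*g - 10) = (g - 3)*(g + 2)*(g + 3)*(g - 5)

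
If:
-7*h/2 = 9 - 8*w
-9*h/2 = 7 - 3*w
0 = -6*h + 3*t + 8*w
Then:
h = -58/51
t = -604/153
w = 32/51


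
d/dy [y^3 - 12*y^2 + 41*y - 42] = 3*y^2 - 24*y + 41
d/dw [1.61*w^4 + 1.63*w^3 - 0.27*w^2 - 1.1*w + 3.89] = 6.44*w^3 + 4.89*w^2 - 0.54*w - 1.1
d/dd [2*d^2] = 4*d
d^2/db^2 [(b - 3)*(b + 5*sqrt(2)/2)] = 2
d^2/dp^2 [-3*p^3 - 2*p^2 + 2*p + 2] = -18*p - 4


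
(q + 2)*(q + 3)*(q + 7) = q^3 + 12*q^2 + 41*q + 42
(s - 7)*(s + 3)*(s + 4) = s^3 - 37*s - 84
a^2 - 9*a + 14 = (a - 7)*(a - 2)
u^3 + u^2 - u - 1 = (u - 1)*(u + 1)^2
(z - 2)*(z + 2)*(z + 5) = z^3 + 5*z^2 - 4*z - 20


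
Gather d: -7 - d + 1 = -d - 6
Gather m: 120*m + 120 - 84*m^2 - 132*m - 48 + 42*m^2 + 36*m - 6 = -42*m^2 + 24*m + 66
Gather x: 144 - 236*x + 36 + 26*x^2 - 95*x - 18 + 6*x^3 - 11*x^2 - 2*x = 6*x^3 + 15*x^2 - 333*x + 162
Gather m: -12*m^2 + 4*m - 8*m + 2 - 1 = -12*m^2 - 4*m + 1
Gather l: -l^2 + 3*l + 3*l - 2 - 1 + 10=-l^2 + 6*l + 7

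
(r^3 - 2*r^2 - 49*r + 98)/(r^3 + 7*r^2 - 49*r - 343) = (r - 2)/(r + 7)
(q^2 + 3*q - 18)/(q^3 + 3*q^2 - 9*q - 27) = (q + 6)/(q^2 + 6*q + 9)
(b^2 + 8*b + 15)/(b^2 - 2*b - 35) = (b + 3)/(b - 7)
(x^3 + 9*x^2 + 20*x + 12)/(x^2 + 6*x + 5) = (x^2 + 8*x + 12)/(x + 5)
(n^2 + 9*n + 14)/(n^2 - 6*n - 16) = (n + 7)/(n - 8)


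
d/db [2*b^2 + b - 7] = 4*b + 1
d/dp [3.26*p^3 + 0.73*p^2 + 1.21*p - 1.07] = 9.78*p^2 + 1.46*p + 1.21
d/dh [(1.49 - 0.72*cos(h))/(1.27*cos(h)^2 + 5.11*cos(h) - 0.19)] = (-0.9144*cos(h)^2 + 3.7846*cos(h) + 7.4771)*sin(h)/(1.6129*cos(h)^4 + 12.9794*cos(h)^3 + 25.6295*cos(h)^2 - 1.9418*cos(h) + 0.0361)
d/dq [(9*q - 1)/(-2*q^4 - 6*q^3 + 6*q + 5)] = (-18*q^4 - 54*q^3 + 54*q + 2*(9*q - 1)*(4*q^3 + 9*q^2 - 3) + 45)/(2*q^4 + 6*q^3 - 6*q - 5)^2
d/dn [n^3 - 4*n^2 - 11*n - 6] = 3*n^2 - 8*n - 11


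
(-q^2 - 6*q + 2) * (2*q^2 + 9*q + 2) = -2*q^4 - 21*q^3 - 52*q^2 + 6*q + 4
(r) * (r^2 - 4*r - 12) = r^3 - 4*r^2 - 12*r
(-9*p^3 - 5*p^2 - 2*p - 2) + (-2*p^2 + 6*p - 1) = -9*p^3 - 7*p^2 + 4*p - 3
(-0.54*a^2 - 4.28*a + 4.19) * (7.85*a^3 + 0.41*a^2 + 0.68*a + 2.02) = -4.239*a^5 - 33.8194*a^4 + 30.7695*a^3 - 2.2833*a^2 - 5.7964*a + 8.4638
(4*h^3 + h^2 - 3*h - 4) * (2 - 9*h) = -36*h^4 - h^3 + 29*h^2 + 30*h - 8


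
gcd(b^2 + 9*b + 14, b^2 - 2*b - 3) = 1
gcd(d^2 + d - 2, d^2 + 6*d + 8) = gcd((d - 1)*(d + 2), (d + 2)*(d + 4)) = d + 2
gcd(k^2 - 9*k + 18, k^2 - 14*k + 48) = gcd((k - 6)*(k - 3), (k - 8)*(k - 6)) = k - 6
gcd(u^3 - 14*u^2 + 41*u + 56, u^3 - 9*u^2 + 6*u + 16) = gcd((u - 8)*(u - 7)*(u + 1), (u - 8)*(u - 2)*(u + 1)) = u^2 - 7*u - 8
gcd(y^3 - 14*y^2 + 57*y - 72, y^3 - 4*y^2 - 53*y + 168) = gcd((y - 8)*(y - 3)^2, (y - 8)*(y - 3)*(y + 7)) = y^2 - 11*y + 24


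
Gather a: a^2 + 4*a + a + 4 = a^2 + 5*a + 4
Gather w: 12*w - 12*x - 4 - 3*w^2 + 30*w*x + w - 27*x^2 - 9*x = -3*w^2 + w*(30*x + 13) - 27*x^2 - 21*x - 4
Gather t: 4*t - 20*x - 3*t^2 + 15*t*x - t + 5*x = -3*t^2 + t*(15*x + 3) - 15*x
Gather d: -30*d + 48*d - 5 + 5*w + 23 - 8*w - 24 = 18*d - 3*w - 6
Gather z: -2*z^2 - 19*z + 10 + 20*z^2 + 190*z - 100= 18*z^2 + 171*z - 90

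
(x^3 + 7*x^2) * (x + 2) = x^4 + 9*x^3 + 14*x^2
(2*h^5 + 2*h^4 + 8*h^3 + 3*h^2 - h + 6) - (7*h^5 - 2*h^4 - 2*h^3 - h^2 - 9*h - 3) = -5*h^5 + 4*h^4 + 10*h^3 + 4*h^2 + 8*h + 9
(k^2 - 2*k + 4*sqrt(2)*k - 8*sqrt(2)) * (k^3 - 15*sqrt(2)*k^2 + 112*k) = k^5 - 11*sqrt(2)*k^4 - 2*k^4 - 8*k^3 + 22*sqrt(2)*k^3 + 16*k^2 + 448*sqrt(2)*k^2 - 896*sqrt(2)*k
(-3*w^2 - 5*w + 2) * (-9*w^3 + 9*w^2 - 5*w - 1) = 27*w^5 + 18*w^4 - 48*w^3 + 46*w^2 - 5*w - 2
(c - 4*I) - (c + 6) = -6 - 4*I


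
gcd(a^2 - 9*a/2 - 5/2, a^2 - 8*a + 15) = a - 5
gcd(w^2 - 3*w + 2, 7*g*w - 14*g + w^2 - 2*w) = w - 2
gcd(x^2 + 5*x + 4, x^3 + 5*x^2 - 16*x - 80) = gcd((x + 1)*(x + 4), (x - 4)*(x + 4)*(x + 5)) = x + 4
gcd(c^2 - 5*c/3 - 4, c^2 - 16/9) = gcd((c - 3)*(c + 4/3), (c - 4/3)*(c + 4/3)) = c + 4/3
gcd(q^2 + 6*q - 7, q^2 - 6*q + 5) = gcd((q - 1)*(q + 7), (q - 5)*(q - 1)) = q - 1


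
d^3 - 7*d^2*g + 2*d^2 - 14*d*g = d*(d + 2)*(d - 7*g)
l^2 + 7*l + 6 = (l + 1)*(l + 6)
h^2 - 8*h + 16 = (h - 4)^2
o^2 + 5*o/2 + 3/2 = (o + 1)*(o + 3/2)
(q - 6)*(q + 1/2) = q^2 - 11*q/2 - 3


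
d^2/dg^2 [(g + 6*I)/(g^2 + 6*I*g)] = 2/g^3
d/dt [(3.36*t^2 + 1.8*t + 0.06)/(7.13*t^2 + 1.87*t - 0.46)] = (-6.5508*t^2 - 3.9468*t - 0.9402)/(50.8369*t^4 + 26.6662*t^3 - 3.0627*t^2 - 1.7204*t + 0.2116)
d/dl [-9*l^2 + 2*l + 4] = 2 - 18*l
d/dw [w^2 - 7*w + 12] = 2*w - 7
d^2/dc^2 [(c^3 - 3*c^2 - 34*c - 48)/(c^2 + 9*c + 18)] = 112/(c^3 + 18*c^2 + 108*c + 216)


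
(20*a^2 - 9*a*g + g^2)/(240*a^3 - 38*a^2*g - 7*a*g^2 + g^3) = (4*a - g)/(48*a^2 + 2*a*g - g^2)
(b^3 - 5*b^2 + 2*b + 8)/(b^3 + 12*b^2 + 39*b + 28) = (b^2 - 6*b + 8)/(b^2 + 11*b + 28)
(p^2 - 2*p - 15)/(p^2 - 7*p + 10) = (p + 3)/(p - 2)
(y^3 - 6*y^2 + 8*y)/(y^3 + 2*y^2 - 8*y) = (y - 4)/(y + 4)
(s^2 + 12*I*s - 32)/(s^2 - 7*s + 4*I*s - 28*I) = (s + 8*I)/(s - 7)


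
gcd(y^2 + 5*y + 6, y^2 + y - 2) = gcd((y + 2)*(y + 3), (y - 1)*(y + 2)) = y + 2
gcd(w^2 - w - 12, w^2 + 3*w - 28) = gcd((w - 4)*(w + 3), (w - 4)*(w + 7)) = w - 4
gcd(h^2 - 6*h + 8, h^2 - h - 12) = h - 4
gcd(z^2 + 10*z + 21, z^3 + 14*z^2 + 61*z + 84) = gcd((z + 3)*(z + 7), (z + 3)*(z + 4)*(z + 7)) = z^2 + 10*z + 21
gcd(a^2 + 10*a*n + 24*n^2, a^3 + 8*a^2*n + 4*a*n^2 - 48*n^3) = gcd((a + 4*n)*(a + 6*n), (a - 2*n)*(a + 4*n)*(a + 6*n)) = a^2 + 10*a*n + 24*n^2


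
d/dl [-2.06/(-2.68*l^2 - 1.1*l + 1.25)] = (-11.0416*l - 2.266)/(2.68*l^2 + 1.1*l - 1.25)^2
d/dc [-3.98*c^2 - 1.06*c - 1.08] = -7.96*c - 1.06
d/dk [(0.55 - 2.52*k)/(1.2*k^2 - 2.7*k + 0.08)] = (3.024*k^2 - 1.32*k + 1.2834)/(1.44*k^4 - 6.48*k^3 + 7.482*k^2 - 0.432*k + 0.0064)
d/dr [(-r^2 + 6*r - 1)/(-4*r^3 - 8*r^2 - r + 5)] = (-4*r^4 + 48*r^3 + 37*r^2 - 26*r + 29)/(16*r^6 + 64*r^5 + 72*r^4 - 24*r^3 - 79*r^2 - 10*r + 25)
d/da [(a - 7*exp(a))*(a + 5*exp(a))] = -2*a*exp(a) + 2*a - 70*exp(2*a) - 2*exp(a)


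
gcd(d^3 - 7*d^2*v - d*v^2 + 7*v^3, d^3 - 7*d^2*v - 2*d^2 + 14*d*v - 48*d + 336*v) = -d + 7*v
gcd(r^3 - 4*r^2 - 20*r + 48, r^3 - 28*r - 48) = r^2 - 2*r - 24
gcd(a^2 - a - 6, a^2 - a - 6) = a^2 - a - 6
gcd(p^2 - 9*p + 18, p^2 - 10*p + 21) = p - 3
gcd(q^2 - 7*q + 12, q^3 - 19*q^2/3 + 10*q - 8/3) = q - 4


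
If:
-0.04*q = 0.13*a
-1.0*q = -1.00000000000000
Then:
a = -0.31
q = 1.00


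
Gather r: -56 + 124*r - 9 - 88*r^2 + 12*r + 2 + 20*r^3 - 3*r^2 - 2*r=20*r^3 - 91*r^2 + 134*r - 63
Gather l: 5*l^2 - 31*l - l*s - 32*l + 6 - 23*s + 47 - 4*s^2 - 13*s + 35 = 5*l^2 + l*(-s - 63) - 4*s^2 - 36*s + 88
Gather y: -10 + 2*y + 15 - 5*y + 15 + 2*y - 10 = 10 - y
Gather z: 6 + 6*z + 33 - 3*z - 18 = 3*z + 21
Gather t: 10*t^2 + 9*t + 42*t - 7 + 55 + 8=10*t^2 + 51*t + 56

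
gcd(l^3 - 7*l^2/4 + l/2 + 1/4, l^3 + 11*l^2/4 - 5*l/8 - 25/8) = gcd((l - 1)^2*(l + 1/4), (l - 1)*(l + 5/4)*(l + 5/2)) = l - 1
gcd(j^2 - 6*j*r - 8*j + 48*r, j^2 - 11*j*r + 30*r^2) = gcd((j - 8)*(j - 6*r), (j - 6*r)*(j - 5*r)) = -j + 6*r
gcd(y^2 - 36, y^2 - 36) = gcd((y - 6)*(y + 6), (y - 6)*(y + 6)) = y^2 - 36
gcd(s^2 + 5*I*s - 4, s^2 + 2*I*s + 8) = s + 4*I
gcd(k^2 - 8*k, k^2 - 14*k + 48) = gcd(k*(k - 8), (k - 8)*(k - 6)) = k - 8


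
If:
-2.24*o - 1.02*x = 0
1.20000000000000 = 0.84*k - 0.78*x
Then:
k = 0.928571428571429*x + 1.42857142857143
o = -0.455357142857143*x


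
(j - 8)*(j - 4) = j^2 - 12*j + 32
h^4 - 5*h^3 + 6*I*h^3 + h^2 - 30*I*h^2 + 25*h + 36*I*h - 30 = (h - 3)*(h - 2)*(h + I)*(h + 5*I)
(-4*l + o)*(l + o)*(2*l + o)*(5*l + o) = -40*l^4 - 58*l^3*o - 15*l^2*o^2 + 4*l*o^3 + o^4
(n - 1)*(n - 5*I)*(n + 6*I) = n^3 - n^2 + I*n^2 + 30*n - I*n - 30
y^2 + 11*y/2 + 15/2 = (y + 5/2)*(y + 3)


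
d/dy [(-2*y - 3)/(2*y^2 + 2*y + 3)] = 4*y*(y + 3)/(4*y^4 + 8*y^3 + 16*y^2 + 12*y + 9)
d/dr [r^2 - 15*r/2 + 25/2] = 2*r - 15/2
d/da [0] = 0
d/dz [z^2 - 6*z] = 2*z - 6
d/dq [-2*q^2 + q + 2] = 1 - 4*q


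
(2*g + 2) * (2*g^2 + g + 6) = 4*g^3 + 6*g^2 + 14*g + 12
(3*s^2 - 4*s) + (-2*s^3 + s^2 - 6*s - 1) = -2*s^3 + 4*s^2 - 10*s - 1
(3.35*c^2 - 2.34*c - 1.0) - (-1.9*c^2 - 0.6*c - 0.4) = 5.25*c^2 - 1.74*c - 0.6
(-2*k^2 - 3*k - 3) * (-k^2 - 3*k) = 2*k^4 + 9*k^3 + 12*k^2 + 9*k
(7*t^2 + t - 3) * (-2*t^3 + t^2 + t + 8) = -14*t^5 + 5*t^4 + 14*t^3 + 54*t^2 + 5*t - 24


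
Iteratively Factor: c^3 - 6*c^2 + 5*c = (c - 1)*(c^2 - 5*c) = c*(c - 1)*(c - 5)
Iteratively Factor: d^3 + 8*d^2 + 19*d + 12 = (d + 4)*(d^2 + 4*d + 3) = (d + 3)*(d + 4)*(d + 1)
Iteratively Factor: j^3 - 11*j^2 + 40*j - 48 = (j - 3)*(j^2 - 8*j + 16) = (j - 4)*(j - 3)*(j - 4)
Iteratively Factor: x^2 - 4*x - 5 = (x + 1)*(x - 5)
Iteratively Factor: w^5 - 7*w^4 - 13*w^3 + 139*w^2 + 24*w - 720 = (w + 3)*(w^4 - 10*w^3 + 17*w^2 + 88*w - 240) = (w - 5)*(w + 3)*(w^3 - 5*w^2 - 8*w + 48) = (w - 5)*(w - 4)*(w + 3)*(w^2 - w - 12) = (w - 5)*(w - 4)*(w + 3)^2*(w - 4)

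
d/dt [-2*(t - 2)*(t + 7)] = -4*t - 10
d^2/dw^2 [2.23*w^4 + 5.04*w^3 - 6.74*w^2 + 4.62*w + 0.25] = 26.76*w^2 + 30.24*w - 13.48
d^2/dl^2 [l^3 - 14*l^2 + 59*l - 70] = 6*l - 28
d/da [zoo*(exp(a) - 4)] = zoo*exp(a)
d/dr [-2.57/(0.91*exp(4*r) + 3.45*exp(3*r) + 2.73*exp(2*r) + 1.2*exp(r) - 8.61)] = (9.3548*exp(3*r) + 26.5995*exp(2*r) + 14.0322*exp(r) + 3.084)*exp(r)/(0.91*exp(4*r) + 3.45*exp(3*r) + 2.73*exp(2*r) + 1.2*exp(r) - 8.61)^2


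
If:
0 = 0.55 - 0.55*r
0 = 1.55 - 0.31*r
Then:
No Solution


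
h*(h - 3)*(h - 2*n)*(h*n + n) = h^4*n - 2*h^3*n^2 - 2*h^3*n + 4*h^2*n^2 - 3*h^2*n + 6*h*n^2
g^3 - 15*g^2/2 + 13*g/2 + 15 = (g - 6)*(g - 5/2)*(g + 1)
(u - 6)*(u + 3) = u^2 - 3*u - 18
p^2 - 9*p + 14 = (p - 7)*(p - 2)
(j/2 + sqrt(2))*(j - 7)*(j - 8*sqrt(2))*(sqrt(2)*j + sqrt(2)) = sqrt(2)*j^4/2 - 6*j^3 - 3*sqrt(2)*j^3 - 39*sqrt(2)*j^2/2 + 36*j^2 + 42*j + 96*sqrt(2)*j + 112*sqrt(2)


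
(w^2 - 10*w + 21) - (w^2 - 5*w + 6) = 15 - 5*w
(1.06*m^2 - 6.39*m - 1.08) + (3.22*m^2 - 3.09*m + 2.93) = 4.28*m^2 - 9.48*m + 1.85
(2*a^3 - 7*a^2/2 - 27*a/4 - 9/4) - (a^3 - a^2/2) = a^3 - 3*a^2 - 27*a/4 - 9/4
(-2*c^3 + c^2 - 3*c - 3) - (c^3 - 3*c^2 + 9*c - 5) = -3*c^3 + 4*c^2 - 12*c + 2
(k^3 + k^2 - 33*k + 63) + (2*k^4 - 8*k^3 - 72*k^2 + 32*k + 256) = 2*k^4 - 7*k^3 - 71*k^2 - k + 319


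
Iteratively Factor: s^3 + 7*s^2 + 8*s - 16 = (s + 4)*(s^2 + 3*s - 4) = (s - 1)*(s + 4)*(s + 4)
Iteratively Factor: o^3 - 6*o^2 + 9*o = (o - 3)*(o^2 - 3*o) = (o - 3)^2*(o)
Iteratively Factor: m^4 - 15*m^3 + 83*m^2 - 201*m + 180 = (m - 4)*(m^3 - 11*m^2 + 39*m - 45) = (m - 4)*(m - 3)*(m^2 - 8*m + 15) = (m - 5)*(m - 4)*(m - 3)*(m - 3)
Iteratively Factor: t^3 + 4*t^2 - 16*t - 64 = (t - 4)*(t^2 + 8*t + 16) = (t - 4)*(t + 4)*(t + 4)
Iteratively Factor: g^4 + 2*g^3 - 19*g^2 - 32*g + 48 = (g - 1)*(g^3 + 3*g^2 - 16*g - 48) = (g - 4)*(g - 1)*(g^2 + 7*g + 12) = (g - 4)*(g - 1)*(g + 4)*(g + 3)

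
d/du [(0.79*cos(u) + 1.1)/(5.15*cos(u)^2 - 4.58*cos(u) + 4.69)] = (4.0685*cos(u)^2 + 11.33*cos(u) - 8.7431)*sin(u)/(26.5225*cos(u)^4 - 47.174*cos(u)^3 + 69.2834*cos(u)^2 - 42.9604*cos(u) + 21.9961)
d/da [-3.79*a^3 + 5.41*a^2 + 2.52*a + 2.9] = -11.37*a^2 + 10.82*a + 2.52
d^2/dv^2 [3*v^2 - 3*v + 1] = 6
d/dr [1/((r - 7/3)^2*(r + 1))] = -(81*r - 9)/((r + 1)^2*(3*r - 7)^3)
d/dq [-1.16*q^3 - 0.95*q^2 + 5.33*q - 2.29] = -3.48*q^2 - 1.9*q + 5.33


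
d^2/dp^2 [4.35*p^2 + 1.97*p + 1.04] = 8.70000000000000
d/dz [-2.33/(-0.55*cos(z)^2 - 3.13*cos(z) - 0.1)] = (2.563*cos(z) + 7.2929)*sin(z)/(0.55*cos(z)^2 + 3.13*cos(z) + 0.1)^2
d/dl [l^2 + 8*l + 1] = 2*l + 8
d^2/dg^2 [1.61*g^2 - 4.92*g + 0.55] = 3.22000000000000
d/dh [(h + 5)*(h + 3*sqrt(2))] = 2*h + 3*sqrt(2) + 5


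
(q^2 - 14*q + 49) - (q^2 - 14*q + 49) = 0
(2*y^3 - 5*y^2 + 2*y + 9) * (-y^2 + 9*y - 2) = -2*y^5 + 23*y^4 - 51*y^3 + 19*y^2 + 77*y - 18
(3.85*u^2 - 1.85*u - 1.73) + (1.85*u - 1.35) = 3.85*u^2 - 3.08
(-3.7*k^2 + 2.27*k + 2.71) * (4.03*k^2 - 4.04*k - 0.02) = -14.911*k^4 + 24.0961*k^3 + 1.8245*k^2 - 10.9938*k - 0.0542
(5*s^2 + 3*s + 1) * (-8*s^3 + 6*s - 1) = -40*s^5 - 24*s^4 + 22*s^3 + 13*s^2 + 3*s - 1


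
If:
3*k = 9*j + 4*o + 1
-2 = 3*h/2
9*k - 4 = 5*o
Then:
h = -4/3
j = 1/27 - 7*o/27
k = 5*o/9 + 4/9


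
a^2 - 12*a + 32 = (a - 8)*(a - 4)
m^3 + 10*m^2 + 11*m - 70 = (m - 2)*(m + 5)*(m + 7)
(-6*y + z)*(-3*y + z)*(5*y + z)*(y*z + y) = 90*y^4*z + 90*y^4 - 27*y^3*z^2 - 27*y^3*z - 4*y^2*z^3 - 4*y^2*z^2 + y*z^4 + y*z^3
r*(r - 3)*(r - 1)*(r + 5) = r^4 + r^3 - 17*r^2 + 15*r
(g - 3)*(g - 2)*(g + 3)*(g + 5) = g^4 + 3*g^3 - 19*g^2 - 27*g + 90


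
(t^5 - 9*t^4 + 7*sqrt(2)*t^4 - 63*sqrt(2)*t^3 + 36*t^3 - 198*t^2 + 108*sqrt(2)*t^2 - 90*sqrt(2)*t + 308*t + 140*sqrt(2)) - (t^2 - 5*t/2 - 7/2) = t^5 - 9*t^4 + 7*sqrt(2)*t^4 - 63*sqrt(2)*t^3 + 36*t^3 - 199*t^2 + 108*sqrt(2)*t^2 - 90*sqrt(2)*t + 621*t/2 + 7/2 + 140*sqrt(2)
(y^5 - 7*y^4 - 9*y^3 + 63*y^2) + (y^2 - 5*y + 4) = y^5 - 7*y^4 - 9*y^3 + 64*y^2 - 5*y + 4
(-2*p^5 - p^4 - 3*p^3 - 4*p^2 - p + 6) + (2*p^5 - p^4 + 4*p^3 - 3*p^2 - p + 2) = -2*p^4 + p^3 - 7*p^2 - 2*p + 8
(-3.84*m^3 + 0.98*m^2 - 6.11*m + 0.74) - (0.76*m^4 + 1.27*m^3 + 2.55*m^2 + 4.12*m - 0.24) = -0.76*m^4 - 5.11*m^3 - 1.57*m^2 - 10.23*m + 0.98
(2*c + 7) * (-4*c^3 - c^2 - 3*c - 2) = -8*c^4 - 30*c^3 - 13*c^2 - 25*c - 14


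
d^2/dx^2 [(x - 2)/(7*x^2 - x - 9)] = 2*(3*(5 - 7*x)*(-7*x^2 + x + 9) - (x - 2)*(14*x - 1)^2)/(-7*x^2 + x + 9)^3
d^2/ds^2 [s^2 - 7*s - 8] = 2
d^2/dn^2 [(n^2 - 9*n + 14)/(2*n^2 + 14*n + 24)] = 2*(-8*n^3 + 3*n^2 + 309*n + 709)/(n^6 + 21*n^5 + 183*n^4 + 847*n^3 + 2196*n^2 + 3024*n + 1728)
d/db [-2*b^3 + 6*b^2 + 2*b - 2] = -6*b^2 + 12*b + 2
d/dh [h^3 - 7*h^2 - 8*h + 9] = 3*h^2 - 14*h - 8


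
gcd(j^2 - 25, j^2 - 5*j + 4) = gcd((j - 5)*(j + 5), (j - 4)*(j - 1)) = 1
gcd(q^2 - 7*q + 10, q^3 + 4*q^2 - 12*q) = q - 2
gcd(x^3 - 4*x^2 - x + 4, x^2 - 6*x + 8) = x - 4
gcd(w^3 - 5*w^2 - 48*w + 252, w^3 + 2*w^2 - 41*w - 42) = w^2 + w - 42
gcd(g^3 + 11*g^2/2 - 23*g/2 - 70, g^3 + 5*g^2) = g + 5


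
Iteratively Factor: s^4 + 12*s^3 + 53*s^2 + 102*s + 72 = (s + 4)*(s^3 + 8*s^2 + 21*s + 18) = (s + 3)*(s + 4)*(s^2 + 5*s + 6) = (s + 3)^2*(s + 4)*(s + 2)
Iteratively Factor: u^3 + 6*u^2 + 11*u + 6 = (u + 3)*(u^2 + 3*u + 2) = (u + 2)*(u + 3)*(u + 1)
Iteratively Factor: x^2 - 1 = (x + 1)*(x - 1)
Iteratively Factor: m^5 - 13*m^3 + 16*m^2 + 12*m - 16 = (m + 1)*(m^4 - m^3 - 12*m^2 + 28*m - 16) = (m - 2)*(m + 1)*(m^3 + m^2 - 10*m + 8) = (m - 2)^2*(m + 1)*(m^2 + 3*m - 4) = (m - 2)^2*(m - 1)*(m + 1)*(m + 4)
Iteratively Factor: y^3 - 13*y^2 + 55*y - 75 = (y - 3)*(y^2 - 10*y + 25) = (y - 5)*(y - 3)*(y - 5)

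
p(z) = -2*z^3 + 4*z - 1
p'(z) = 4 - 6*z^2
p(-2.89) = 35.72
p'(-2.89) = -46.11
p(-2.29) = 13.86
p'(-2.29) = -27.46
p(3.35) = -62.79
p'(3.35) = -63.34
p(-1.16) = -2.52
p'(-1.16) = -4.07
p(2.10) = -11.12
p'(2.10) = -22.46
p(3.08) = -47.12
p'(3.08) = -52.92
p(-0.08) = -1.32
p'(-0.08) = 3.96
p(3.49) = -72.06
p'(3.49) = -69.08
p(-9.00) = 1421.00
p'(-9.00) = -482.00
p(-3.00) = 41.00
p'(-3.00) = -50.00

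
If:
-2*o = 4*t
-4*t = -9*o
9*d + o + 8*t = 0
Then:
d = 0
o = 0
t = 0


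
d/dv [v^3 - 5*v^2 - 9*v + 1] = 3*v^2 - 10*v - 9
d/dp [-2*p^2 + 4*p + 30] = 4 - 4*p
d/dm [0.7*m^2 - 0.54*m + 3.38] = 1.4*m - 0.54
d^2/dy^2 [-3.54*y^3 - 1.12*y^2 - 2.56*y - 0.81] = -21.24*y - 2.24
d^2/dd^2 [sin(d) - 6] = -sin(d)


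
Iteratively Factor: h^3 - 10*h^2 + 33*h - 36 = (h - 3)*(h^2 - 7*h + 12) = (h - 3)^2*(h - 4)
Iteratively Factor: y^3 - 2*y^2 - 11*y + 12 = (y - 1)*(y^2 - y - 12) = (y - 4)*(y - 1)*(y + 3)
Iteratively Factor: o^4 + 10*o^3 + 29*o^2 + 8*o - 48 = (o + 3)*(o^3 + 7*o^2 + 8*o - 16) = (o + 3)*(o + 4)*(o^2 + 3*o - 4) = (o + 3)*(o + 4)^2*(o - 1)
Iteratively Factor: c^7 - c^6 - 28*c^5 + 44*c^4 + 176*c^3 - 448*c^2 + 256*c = (c - 1)*(c^6 - 28*c^4 + 16*c^3 + 192*c^2 - 256*c) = (c - 1)*(c + 4)*(c^5 - 4*c^4 - 12*c^3 + 64*c^2 - 64*c) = (c - 2)*(c - 1)*(c + 4)*(c^4 - 2*c^3 - 16*c^2 + 32*c) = (c - 4)*(c - 2)*(c - 1)*(c + 4)*(c^3 + 2*c^2 - 8*c) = c*(c - 4)*(c - 2)*(c - 1)*(c + 4)*(c^2 + 2*c - 8) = c*(c - 4)*(c - 2)*(c - 1)*(c + 4)^2*(c - 2)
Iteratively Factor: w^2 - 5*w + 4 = (w - 1)*(w - 4)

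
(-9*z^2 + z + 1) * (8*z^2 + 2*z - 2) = -72*z^4 - 10*z^3 + 28*z^2 - 2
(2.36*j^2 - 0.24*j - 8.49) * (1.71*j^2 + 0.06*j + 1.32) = 4.0356*j^4 - 0.2688*j^3 - 11.4171*j^2 - 0.8262*j - 11.2068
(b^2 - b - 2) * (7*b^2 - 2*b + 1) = 7*b^4 - 9*b^3 - 11*b^2 + 3*b - 2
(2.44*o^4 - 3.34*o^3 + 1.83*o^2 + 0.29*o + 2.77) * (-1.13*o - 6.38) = -2.7572*o^5 - 11.793*o^4 + 19.2413*o^3 - 12.0031*o^2 - 4.9803*o - 17.6726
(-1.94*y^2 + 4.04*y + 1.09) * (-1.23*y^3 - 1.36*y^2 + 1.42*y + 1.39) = 2.3862*y^5 - 2.3308*y^4 - 9.5899*y^3 + 1.5578*y^2 + 7.1634*y + 1.5151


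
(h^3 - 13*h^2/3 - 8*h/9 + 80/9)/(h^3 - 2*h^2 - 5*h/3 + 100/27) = 3*(h - 4)/(3*h - 5)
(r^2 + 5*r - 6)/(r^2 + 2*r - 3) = (r + 6)/(r + 3)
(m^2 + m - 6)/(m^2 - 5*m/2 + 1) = 2*(m + 3)/(2*m - 1)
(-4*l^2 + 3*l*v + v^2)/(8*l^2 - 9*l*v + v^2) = (4*l + v)/(-8*l + v)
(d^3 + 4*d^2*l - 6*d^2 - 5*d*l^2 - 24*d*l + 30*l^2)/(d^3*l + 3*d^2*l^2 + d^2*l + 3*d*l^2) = (d^3 + 4*d^2*l - 6*d^2 - 5*d*l^2 - 24*d*l + 30*l^2)/(d*l*(d^2 + 3*d*l + d + 3*l))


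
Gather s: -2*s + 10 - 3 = 7 - 2*s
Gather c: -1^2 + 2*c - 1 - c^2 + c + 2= -c^2 + 3*c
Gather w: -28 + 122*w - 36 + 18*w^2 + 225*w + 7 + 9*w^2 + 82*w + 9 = 27*w^2 + 429*w - 48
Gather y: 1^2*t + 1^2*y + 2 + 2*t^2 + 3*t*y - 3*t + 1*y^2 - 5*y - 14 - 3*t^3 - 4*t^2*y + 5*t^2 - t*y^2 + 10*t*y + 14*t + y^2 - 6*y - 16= -3*t^3 + 7*t^2 + 12*t + y^2*(2 - t) + y*(-4*t^2 + 13*t - 10) - 28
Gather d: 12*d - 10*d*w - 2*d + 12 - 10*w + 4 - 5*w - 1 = d*(10 - 10*w) - 15*w + 15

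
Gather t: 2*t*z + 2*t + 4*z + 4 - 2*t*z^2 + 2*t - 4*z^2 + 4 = t*(-2*z^2 + 2*z + 4) - 4*z^2 + 4*z + 8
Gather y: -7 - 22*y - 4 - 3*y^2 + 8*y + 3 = -3*y^2 - 14*y - 8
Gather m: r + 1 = r + 1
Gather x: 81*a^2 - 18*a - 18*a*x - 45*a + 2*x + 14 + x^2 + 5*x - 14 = 81*a^2 - 63*a + x^2 + x*(7 - 18*a)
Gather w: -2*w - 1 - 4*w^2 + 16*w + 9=-4*w^2 + 14*w + 8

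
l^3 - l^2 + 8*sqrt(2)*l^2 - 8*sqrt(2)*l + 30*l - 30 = (l - 1)*(l + 3*sqrt(2))*(l + 5*sqrt(2))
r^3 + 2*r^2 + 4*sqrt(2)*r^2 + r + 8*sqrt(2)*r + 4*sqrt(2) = (r + 1)^2*(r + 4*sqrt(2))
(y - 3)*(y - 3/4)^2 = y^3 - 9*y^2/2 + 81*y/16 - 27/16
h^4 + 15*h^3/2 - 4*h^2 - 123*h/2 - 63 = (h - 3)*(h + 3/2)*(h + 2)*(h + 7)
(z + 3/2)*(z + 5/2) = z^2 + 4*z + 15/4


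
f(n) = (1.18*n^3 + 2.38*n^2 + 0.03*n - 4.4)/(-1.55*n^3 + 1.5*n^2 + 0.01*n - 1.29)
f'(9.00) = 0.03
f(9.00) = -1.04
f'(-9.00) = 0.02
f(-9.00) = -0.54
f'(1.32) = -3.52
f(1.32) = -1.12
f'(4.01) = 0.18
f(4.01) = -1.43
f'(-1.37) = -1.25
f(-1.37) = -0.55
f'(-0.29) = -3.23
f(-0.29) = 3.75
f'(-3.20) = 0.07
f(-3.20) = -0.29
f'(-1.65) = -0.42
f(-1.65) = -0.34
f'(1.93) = -0.07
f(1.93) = -1.91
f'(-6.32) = 0.04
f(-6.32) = -0.46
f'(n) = (3.54*n^2 + 4.76*n + 0.03)/(-1.55*n^3 + 1.5*n^2 + 0.01*n - 1.29) + (4.65*n^2 - 3.0*n - 0.01)*(1.18*n^3 + 2.38*n^2 + 0.03*n - 4.4)/(-1.55*n^3 + 1.5*n^2 + 0.01*n - 1.29)^2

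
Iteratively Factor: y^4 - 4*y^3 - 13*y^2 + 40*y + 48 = (y - 4)*(y^3 - 13*y - 12) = (y - 4)*(y + 3)*(y^2 - 3*y - 4) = (y - 4)*(y + 1)*(y + 3)*(y - 4)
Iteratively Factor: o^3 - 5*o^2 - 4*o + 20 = (o - 5)*(o^2 - 4) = (o - 5)*(o - 2)*(o + 2)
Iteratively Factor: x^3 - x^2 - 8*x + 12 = (x + 3)*(x^2 - 4*x + 4) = (x - 2)*(x + 3)*(x - 2)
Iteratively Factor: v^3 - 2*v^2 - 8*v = (v)*(v^2 - 2*v - 8) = v*(v - 4)*(v + 2)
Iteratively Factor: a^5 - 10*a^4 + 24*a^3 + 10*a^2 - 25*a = (a - 1)*(a^4 - 9*a^3 + 15*a^2 + 25*a) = (a - 5)*(a - 1)*(a^3 - 4*a^2 - 5*a) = a*(a - 5)*(a - 1)*(a^2 - 4*a - 5) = a*(a - 5)*(a - 1)*(a + 1)*(a - 5)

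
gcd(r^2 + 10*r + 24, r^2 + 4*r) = r + 4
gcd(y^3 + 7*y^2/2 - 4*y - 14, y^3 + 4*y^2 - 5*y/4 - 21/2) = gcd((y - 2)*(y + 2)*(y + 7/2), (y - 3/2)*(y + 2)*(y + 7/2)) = y^2 + 11*y/2 + 7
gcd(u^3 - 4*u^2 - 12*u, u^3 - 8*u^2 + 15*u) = u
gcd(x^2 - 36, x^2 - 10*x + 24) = x - 6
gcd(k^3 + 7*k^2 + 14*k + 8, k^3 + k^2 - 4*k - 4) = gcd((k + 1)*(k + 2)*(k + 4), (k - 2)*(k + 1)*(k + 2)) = k^2 + 3*k + 2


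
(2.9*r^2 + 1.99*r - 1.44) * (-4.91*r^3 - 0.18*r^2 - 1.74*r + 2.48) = -14.239*r^5 - 10.2929*r^4 + 1.6662*r^3 + 3.9886*r^2 + 7.4408*r - 3.5712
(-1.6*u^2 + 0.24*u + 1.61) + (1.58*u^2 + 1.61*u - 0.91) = -0.02*u^2 + 1.85*u + 0.7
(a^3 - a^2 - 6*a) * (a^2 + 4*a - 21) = a^5 + 3*a^4 - 31*a^3 - 3*a^2 + 126*a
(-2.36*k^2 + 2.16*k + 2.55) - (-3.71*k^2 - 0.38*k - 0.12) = 1.35*k^2 + 2.54*k + 2.67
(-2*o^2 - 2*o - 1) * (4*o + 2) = -8*o^3 - 12*o^2 - 8*o - 2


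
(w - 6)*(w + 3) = w^2 - 3*w - 18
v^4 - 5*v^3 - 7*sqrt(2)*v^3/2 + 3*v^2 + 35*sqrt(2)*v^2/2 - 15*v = v*(v - 5)*(v - 3*sqrt(2))*(v - sqrt(2)/2)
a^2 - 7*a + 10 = (a - 5)*(a - 2)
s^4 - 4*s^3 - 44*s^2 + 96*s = s*(s - 8)*(s - 2)*(s + 6)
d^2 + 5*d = d*(d + 5)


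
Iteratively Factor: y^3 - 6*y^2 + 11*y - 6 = (y - 2)*(y^2 - 4*y + 3) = (y - 3)*(y - 2)*(y - 1)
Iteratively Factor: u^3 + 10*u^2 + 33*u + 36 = (u + 4)*(u^2 + 6*u + 9) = (u + 3)*(u + 4)*(u + 3)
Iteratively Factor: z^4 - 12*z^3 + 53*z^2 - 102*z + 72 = (z - 3)*(z^3 - 9*z^2 + 26*z - 24) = (z - 3)*(z - 2)*(z^2 - 7*z + 12) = (z - 4)*(z - 3)*(z - 2)*(z - 3)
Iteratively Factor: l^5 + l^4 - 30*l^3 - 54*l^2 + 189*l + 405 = (l + 3)*(l^4 - 2*l^3 - 24*l^2 + 18*l + 135) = (l + 3)^2*(l^3 - 5*l^2 - 9*l + 45) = (l - 5)*(l + 3)^2*(l^2 - 9) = (l - 5)*(l - 3)*(l + 3)^2*(l + 3)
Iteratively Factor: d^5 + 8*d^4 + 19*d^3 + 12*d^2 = (d + 4)*(d^4 + 4*d^3 + 3*d^2) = d*(d + 4)*(d^3 + 4*d^2 + 3*d) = d*(d + 3)*(d + 4)*(d^2 + d) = d*(d + 1)*(d + 3)*(d + 4)*(d)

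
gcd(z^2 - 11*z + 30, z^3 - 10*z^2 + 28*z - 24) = z - 6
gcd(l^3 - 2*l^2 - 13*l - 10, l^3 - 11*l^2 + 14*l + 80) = l^2 - 3*l - 10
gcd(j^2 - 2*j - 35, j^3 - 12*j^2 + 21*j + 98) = j - 7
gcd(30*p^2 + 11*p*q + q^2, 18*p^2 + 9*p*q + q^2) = 6*p + q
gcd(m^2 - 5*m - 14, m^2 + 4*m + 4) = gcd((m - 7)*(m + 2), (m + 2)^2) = m + 2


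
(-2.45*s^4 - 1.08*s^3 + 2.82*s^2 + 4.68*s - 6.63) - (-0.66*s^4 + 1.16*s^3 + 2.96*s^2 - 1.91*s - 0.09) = -1.79*s^4 - 2.24*s^3 - 0.14*s^2 + 6.59*s - 6.54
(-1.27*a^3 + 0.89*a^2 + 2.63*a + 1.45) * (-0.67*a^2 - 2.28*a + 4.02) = 0.8509*a^5 + 2.2993*a^4 - 8.8967*a^3 - 3.3901*a^2 + 7.2666*a + 5.829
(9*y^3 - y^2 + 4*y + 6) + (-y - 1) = 9*y^3 - y^2 + 3*y + 5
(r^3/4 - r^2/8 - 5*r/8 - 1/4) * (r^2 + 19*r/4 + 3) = r^5/4 + 17*r^4/16 - 15*r^3/32 - 115*r^2/32 - 49*r/16 - 3/4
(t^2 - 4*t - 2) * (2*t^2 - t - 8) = 2*t^4 - 9*t^3 - 8*t^2 + 34*t + 16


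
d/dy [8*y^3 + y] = 24*y^2 + 1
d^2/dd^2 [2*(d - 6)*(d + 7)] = 4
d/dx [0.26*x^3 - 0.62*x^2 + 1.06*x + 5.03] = 0.78*x^2 - 1.24*x + 1.06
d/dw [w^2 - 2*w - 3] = 2*w - 2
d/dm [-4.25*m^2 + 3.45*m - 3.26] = 3.45 - 8.5*m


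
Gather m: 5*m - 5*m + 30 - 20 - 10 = 0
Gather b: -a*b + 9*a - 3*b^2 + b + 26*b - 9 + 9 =9*a - 3*b^2 + b*(27 - a)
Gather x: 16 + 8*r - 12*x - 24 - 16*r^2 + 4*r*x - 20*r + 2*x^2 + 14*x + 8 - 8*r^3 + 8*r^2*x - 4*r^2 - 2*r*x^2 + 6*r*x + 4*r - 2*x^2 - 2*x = -8*r^3 - 20*r^2 - 2*r*x^2 - 8*r + x*(8*r^2 + 10*r)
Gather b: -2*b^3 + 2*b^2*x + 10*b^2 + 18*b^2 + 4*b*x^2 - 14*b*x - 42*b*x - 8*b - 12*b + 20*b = -2*b^3 + b^2*(2*x + 28) + b*(4*x^2 - 56*x)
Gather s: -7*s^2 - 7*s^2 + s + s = -14*s^2 + 2*s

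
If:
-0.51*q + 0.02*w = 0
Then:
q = 0.0392156862745098*w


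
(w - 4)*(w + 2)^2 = w^3 - 12*w - 16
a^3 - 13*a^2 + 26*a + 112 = (a - 8)*(a - 7)*(a + 2)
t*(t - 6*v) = t^2 - 6*t*v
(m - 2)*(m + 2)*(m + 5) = m^3 + 5*m^2 - 4*m - 20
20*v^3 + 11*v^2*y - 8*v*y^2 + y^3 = (-5*v + y)*(-4*v + y)*(v + y)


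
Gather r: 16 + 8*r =8*r + 16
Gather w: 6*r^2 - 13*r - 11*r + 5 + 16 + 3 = 6*r^2 - 24*r + 24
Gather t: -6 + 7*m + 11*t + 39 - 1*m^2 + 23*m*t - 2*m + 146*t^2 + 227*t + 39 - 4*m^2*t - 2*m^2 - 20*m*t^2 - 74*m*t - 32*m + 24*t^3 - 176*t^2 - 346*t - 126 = -3*m^2 - 27*m + 24*t^3 + t^2*(-20*m - 30) + t*(-4*m^2 - 51*m - 108) - 54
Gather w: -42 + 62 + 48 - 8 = 60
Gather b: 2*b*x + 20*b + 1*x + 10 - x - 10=b*(2*x + 20)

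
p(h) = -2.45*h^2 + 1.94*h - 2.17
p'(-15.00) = 75.44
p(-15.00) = -582.52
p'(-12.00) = 60.74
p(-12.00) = -378.25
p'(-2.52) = 14.29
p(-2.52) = -22.62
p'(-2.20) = 12.72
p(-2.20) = -18.30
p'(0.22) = 0.86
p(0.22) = -1.86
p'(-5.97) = 31.19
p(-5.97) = -101.07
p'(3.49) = -15.16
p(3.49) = -25.24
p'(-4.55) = 24.24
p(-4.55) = -61.72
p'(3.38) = -14.62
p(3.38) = -23.60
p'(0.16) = 1.16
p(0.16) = -1.92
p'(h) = 1.94 - 4.9*h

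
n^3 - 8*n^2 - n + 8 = (n - 8)*(n - 1)*(n + 1)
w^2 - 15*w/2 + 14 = (w - 4)*(w - 7/2)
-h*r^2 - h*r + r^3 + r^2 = r*(-h + r)*(r + 1)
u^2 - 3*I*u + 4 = (u - 4*I)*(u + I)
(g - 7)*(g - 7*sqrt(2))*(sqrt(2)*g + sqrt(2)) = sqrt(2)*g^3 - 14*g^2 - 6*sqrt(2)*g^2 - 7*sqrt(2)*g + 84*g + 98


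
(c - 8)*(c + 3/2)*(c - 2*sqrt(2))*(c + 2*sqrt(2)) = c^4 - 13*c^3/2 - 20*c^2 + 52*c + 96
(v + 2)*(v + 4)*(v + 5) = v^3 + 11*v^2 + 38*v + 40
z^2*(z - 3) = z^3 - 3*z^2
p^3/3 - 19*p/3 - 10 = (p/3 + 1)*(p - 5)*(p + 2)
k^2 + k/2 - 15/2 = (k - 5/2)*(k + 3)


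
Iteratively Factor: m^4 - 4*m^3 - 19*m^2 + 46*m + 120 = (m + 3)*(m^3 - 7*m^2 + 2*m + 40) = (m + 2)*(m + 3)*(m^2 - 9*m + 20) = (m - 4)*(m + 2)*(m + 3)*(m - 5)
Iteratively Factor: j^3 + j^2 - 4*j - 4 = (j - 2)*(j^2 + 3*j + 2) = (j - 2)*(j + 2)*(j + 1)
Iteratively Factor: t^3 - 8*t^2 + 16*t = (t)*(t^2 - 8*t + 16) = t*(t - 4)*(t - 4)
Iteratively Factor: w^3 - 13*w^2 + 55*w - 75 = (w - 3)*(w^2 - 10*w + 25) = (w - 5)*(w - 3)*(w - 5)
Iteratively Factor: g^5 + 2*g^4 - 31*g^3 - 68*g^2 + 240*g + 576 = (g + 3)*(g^4 - g^3 - 28*g^2 + 16*g + 192) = (g + 3)^2*(g^3 - 4*g^2 - 16*g + 64) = (g + 3)^2*(g + 4)*(g^2 - 8*g + 16) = (g - 4)*(g + 3)^2*(g + 4)*(g - 4)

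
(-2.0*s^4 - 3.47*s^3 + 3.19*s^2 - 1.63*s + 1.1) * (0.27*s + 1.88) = -0.54*s^5 - 4.6969*s^4 - 5.6623*s^3 + 5.5571*s^2 - 2.7674*s + 2.068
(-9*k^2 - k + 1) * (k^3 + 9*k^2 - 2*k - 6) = -9*k^5 - 82*k^4 + 10*k^3 + 65*k^2 + 4*k - 6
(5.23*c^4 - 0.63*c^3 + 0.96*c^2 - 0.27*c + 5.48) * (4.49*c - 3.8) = 23.4827*c^5 - 22.7027*c^4 + 6.7044*c^3 - 4.8603*c^2 + 25.6312*c - 20.824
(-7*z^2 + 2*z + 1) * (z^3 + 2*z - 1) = -7*z^5 + 2*z^4 - 13*z^3 + 11*z^2 - 1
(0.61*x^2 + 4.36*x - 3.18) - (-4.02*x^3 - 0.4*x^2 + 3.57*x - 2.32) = 4.02*x^3 + 1.01*x^2 + 0.79*x - 0.86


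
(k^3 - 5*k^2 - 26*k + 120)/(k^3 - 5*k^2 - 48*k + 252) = (k^2 + k - 20)/(k^2 + k - 42)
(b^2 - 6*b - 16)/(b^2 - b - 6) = (b - 8)/(b - 3)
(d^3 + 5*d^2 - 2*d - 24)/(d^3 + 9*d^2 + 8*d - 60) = (d^2 + 7*d + 12)/(d^2 + 11*d + 30)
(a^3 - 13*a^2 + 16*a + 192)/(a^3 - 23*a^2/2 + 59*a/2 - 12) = 2*(a^2 - 5*a - 24)/(2*a^2 - 7*a + 3)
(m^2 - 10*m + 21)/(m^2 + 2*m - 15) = (m - 7)/(m + 5)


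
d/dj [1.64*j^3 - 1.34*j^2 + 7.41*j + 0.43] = 4.92*j^2 - 2.68*j + 7.41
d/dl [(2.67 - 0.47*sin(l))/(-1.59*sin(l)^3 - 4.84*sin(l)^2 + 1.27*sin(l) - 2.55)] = (-1.4946*sin(l)^3 + 10.4611*sin(l)^2 + 25.8456*sin(l) - 2.1924)*cos(l)/(2.5281*sin(l)^6 + 15.3912*sin(l)^5 + 19.387*sin(l)^4 - 4.1846*sin(l)^3 + 26.2969*sin(l)^2 - 6.477*sin(l) + 6.5025)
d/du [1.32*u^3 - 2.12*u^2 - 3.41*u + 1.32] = 3.96*u^2 - 4.24*u - 3.41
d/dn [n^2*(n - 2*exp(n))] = n*(-2*n*exp(n) + 3*n - 4*exp(n))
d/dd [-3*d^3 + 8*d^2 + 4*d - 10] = -9*d^2 + 16*d + 4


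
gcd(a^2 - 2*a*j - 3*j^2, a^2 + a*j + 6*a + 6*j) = a + j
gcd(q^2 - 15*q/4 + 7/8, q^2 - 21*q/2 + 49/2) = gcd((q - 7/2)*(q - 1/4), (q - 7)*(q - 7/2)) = q - 7/2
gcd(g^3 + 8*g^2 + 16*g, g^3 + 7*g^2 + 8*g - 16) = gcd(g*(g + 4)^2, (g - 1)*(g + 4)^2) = g^2 + 8*g + 16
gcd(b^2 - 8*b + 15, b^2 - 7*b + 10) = b - 5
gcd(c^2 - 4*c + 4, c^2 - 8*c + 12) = c - 2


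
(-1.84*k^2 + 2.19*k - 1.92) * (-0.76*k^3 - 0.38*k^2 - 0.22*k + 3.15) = 1.3984*k^5 - 0.9652*k^4 + 1.0318*k^3 - 5.5482*k^2 + 7.3209*k - 6.048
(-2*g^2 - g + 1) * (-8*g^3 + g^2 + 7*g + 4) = 16*g^5 + 6*g^4 - 23*g^3 - 14*g^2 + 3*g + 4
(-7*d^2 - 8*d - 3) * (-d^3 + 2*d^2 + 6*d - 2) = 7*d^5 - 6*d^4 - 55*d^3 - 40*d^2 - 2*d + 6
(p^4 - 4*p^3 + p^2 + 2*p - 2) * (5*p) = 5*p^5 - 20*p^4 + 5*p^3 + 10*p^2 - 10*p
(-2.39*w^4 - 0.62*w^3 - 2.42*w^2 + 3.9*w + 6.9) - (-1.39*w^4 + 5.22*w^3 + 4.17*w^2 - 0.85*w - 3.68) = -1.0*w^4 - 5.84*w^3 - 6.59*w^2 + 4.75*w + 10.58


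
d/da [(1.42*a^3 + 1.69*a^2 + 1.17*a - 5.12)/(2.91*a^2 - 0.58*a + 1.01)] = (4.1322*a^4 - 1.6472*a^3 - 0.0823*a^2 + 33.2122*a - 1.7879)/(8.4681*a^4 - 3.3756*a^3 + 6.2146*a^2 - 1.1716*a + 1.0201)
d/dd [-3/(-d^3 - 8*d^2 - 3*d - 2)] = 3*(-3*d^2 - 16*d - 3)/(d^3 + 8*d^2 + 3*d + 2)^2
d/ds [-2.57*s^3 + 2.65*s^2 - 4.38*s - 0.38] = -7.71*s^2 + 5.3*s - 4.38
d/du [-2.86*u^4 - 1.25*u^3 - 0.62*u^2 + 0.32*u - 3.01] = -11.44*u^3 - 3.75*u^2 - 1.24*u + 0.32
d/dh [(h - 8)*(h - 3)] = 2*h - 11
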